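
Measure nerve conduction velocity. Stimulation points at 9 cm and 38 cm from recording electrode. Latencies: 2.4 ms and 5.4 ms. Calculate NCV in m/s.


Distance = (38 - 9) / 100 = 0.29 m
dt = (5.4 - 2.4) / 1000 = 0.003 s
NCV = dist / dt = 96.67 m/s


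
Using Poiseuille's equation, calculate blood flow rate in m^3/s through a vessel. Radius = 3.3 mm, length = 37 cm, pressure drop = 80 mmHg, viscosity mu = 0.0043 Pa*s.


Q = pi*r^4*dP / (8*mu*L)
r = 0.0033 m, L = 0.37 m
dP = 80 mmHg = 10665.76 Pa
Q = 3.1220e-04 m^3/s


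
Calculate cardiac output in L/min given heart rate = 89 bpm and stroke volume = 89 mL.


CO = HR * SV
CO = 89 * 89 / 1000
CO = 7.921 L/min


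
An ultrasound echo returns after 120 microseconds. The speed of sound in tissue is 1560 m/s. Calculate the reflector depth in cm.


depth = c * t / 2
t = 120 us = 1.2000e-04 s
depth = 1560 * 1.2000e-04 / 2
depth = 0.0936 m = 9.36 cm


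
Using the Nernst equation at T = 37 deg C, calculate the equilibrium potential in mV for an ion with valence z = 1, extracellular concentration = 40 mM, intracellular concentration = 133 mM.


E = (RT/(zF)) * ln(C_out/C_in)
T = 37 + 273.15 = 310.15 K
E = (8.314 * 310.15 / (1 * 96485)) * ln(40/133)
E = -32.11 mV


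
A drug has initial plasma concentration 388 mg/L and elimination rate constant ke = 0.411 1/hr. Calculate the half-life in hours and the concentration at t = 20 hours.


t_half = ln(2) / ke = 0.693147 / 0.411 = 1.686 hr
C(t) = C0 * exp(-ke*t) = 388 * exp(-0.411*20)
C(20) = 0.1045 mg/L


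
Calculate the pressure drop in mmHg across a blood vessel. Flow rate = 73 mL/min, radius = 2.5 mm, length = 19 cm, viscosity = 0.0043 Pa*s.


dP = 8*mu*L*Q / (pi*r^4)
Q = 73 mL/min = 1.21667e-06 m^3/s
dP = 64.8 Pa = 64.8 / 133.322 mmHg = 0.486 mmHg


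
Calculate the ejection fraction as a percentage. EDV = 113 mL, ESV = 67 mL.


SV = EDV - ESV = 113 - 67 = 46 mL
EF = SV/EDV * 100 = 46/113 * 100
EF = 40.71%


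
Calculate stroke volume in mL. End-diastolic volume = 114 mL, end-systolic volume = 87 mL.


SV = EDV - ESV
SV = 114 - 87
SV = 27 mL


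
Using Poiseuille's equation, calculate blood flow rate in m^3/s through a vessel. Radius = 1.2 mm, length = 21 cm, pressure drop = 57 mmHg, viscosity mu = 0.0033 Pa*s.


Q = pi*r^4*dP / (8*mu*L)
r = 0.0012 m, L = 0.21 m
dP = 57 mmHg = 7599.354 Pa
Q = 8.9295e-06 m^3/s


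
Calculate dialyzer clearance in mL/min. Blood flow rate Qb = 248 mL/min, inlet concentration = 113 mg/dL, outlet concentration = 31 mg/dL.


K = Qb * (Cb_in - Cb_out) / Cb_in
K = 248 * (113 - 31) / 113
K = 180 mL/min


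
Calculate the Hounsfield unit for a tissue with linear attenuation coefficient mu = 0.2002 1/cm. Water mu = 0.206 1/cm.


HU = ((mu_tissue - mu_water) / mu_water) * 1000
HU = ((0.2002 - 0.206) / 0.206) * 1000
HU = -28.16


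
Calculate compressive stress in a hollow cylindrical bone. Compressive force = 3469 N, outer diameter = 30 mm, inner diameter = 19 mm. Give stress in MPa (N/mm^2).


A = pi*(r_o^2 - r_i^2)
r_o = 15 mm, r_i = 9.5 mm
A = 423.33 mm^2
sigma = F/A = 3469 / 423.33
sigma = 8.195 MPa


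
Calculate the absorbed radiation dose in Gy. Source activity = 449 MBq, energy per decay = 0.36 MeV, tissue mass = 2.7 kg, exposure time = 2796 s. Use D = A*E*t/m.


A = 449 MBq = 4.4900e+08 Bq
E = 0.36 MeV = 5.7672e-14 J
D = A*E*t/m = 4.4900e+08*5.7672e-14*2796/2.7
D = 0.02682 Gy


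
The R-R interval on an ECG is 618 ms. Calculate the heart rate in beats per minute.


HR = 60 / RR_interval(s)
RR = 618 ms = 0.618 s
HR = 60 / 0.618 = 97.09 bpm


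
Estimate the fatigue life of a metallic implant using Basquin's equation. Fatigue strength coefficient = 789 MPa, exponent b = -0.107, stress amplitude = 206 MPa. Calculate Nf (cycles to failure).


sigma_a = sigma_f' * (2Nf)^b
2Nf = (sigma_a/sigma_f')^(1/b)
2Nf = (206/789)^(1/-0.107)
2Nf = 282201.11
Nf = 1.411e+05


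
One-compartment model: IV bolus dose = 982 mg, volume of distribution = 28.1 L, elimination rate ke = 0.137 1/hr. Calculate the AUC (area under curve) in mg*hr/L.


C0 = Dose/Vd = 982/28.1 = 34.9466 mg/L
AUC = C0/ke = 34.9466/0.137
AUC = 255.1 mg*hr/L


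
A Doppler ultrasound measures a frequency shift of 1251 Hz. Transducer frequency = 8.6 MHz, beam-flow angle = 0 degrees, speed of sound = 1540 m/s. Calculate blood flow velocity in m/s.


v = fd * c / (2 * f0 * cos(theta))
v = 1251 * 1540 / (2 * 8.6000e+06 * cos(0))
v = 0.112 m/s


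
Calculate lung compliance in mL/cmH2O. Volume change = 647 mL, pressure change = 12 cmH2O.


C = dV / dP
C = 647 / 12
C = 53.92 mL/cmH2O


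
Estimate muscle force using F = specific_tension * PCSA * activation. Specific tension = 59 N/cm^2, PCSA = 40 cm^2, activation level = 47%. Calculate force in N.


F = sigma * PCSA * activation
F = 59 * 40 * 0.47
F = 1109 N


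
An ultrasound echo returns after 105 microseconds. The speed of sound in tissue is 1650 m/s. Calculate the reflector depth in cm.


depth = c * t / 2
t = 105 us = 1.0500e-04 s
depth = 1650 * 1.0500e-04 / 2
depth = 0.086625 m = 8.6625 cm


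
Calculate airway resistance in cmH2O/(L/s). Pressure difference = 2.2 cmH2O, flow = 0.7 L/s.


R = dP / flow
R = 2.2 / 0.7
R = 3.143 cmH2O/(L/s)


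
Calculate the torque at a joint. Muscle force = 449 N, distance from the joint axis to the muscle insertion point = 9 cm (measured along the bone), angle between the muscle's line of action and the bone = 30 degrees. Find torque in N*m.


Torque = F * d * sin(theta)   (moment arm = d*sin(theta))
d = 9 cm = 0.09 m
Torque = 449 * 0.09 * sin(30)
Torque = 20.2 N*m


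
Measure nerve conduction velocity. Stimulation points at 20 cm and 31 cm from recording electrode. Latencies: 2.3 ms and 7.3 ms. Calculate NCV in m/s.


Distance = (31 - 20) / 100 = 0.11 m
dt = (7.3 - 2.3) / 1000 = 0.005 s
NCV = dist / dt = 22 m/s


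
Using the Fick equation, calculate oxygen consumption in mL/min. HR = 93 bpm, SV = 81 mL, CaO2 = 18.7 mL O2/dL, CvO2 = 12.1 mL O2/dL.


CO = HR*SV = 93*81/1000 = 7.533 L/min
a-v O2 diff = 18.7 - 12.1 = 6.6 mL/dL
VO2 = CO * (CaO2-CvO2) * 10 dL/L
VO2 = 7.533 * 6.6 * 10
VO2 = 497.2 mL/min


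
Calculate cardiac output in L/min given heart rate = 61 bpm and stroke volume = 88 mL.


CO = HR * SV
CO = 61 * 88 / 1000
CO = 5.368 L/min


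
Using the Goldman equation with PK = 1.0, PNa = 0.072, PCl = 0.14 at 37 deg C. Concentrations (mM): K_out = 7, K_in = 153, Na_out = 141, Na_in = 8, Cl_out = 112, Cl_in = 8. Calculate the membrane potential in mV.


Vm = (RT/F)*ln((PK*Ko + PNa*Nao + PCl*Cli)/(PK*Ki + PNa*Nai + PCl*Clo))
Numer = 18.272, Denom = 169.256
Vm = -59.49 mV


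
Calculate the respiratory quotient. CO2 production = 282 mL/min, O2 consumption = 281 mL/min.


RQ = VCO2 / VO2
RQ = 282 / 281
RQ = 1.004


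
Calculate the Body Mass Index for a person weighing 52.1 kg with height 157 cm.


BMI = weight / height^2
height = 157 cm = 1.57 m
BMI = 52.1 / 1.57^2
BMI = 21.14 kg/m^2


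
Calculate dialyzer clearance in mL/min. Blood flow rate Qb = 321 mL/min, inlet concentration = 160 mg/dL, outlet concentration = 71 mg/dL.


K = Qb * (Cb_in - Cb_out) / Cb_in
K = 321 * (160 - 71) / 160
K = 178.6 mL/min


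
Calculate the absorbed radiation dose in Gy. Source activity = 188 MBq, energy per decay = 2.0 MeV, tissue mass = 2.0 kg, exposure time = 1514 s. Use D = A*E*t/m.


A = 188 MBq = 1.8800e+08 Bq
E = 2.0 MeV = 3.204e-13 J
D = A*E*t/m = 1.8800e+08*3.204e-13*1514/2.0
D = 0.0456 Gy


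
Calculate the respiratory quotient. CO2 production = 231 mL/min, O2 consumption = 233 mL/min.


RQ = VCO2 / VO2
RQ = 231 / 233
RQ = 0.9914


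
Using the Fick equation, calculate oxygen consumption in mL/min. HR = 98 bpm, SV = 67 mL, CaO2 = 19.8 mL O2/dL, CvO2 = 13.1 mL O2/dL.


CO = HR*SV = 98*67/1000 = 6.566 L/min
a-v O2 diff = 19.8 - 13.1 = 6.7 mL/dL
VO2 = CO * (CaO2-CvO2) * 10 dL/L
VO2 = 6.566 * 6.7 * 10
VO2 = 439.9 mL/min


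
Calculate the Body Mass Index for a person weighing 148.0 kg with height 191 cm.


BMI = weight / height^2
height = 191 cm = 1.91 m
BMI = 148.0 / 1.91^2
BMI = 40.57 kg/m^2


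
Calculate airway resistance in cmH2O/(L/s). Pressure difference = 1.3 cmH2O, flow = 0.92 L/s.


R = dP / flow
R = 1.3 / 0.92
R = 1.413 cmH2O/(L/s)


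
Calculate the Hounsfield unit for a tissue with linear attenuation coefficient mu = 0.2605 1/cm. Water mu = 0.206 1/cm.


HU = ((mu_tissue - mu_water) / mu_water) * 1000
HU = ((0.2605 - 0.206) / 0.206) * 1000
HU = 264.6


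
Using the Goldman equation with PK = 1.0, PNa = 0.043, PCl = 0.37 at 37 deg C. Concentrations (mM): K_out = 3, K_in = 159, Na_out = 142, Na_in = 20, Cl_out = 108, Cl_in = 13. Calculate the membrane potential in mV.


Vm = (RT/F)*ln((PK*Ko + PNa*Nao + PCl*Cli)/(PK*Ki + PNa*Nai + PCl*Clo))
Numer = 13.916, Denom = 199.82
Vm = -71.21 mV


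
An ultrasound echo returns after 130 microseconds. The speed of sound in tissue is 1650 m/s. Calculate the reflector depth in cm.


depth = c * t / 2
t = 130 us = 1.3000e-04 s
depth = 1650 * 1.3000e-04 / 2
depth = 0.10725 m = 10.725 cm


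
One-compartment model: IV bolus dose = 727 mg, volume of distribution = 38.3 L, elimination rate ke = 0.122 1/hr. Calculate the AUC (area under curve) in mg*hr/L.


C0 = Dose/Vd = 727/38.3 = 18.9817 mg/L
AUC = C0/ke = 18.9817/0.122
AUC = 155.6 mg*hr/L


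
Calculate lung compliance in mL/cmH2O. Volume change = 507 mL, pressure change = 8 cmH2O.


C = dV / dP
C = 507 / 8
C = 63.38 mL/cmH2O


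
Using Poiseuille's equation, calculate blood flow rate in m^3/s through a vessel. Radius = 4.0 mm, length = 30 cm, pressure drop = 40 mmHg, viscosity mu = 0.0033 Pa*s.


Q = pi*r^4*dP / (8*mu*L)
r = 0.004 m, L = 0.3 m
dP = 40 mmHg = 5332.88 Pa
Q = 5.4153e-04 m^3/s


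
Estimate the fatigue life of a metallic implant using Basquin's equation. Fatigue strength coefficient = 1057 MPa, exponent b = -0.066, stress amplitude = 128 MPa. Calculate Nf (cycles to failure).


sigma_a = sigma_f' * (2Nf)^b
2Nf = (sigma_a/sigma_f')^(1/b)
2Nf = (128/1057)^(1/-0.066)
2Nf = 7.7964017e+13
Nf = 3.8982e+13


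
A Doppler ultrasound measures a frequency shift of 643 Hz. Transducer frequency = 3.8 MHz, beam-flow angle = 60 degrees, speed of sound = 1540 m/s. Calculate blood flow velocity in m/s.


v = fd * c / (2 * f0 * cos(theta))
v = 643 * 1540 / (2 * 3.8000e+06 * cos(60))
v = 0.2606 m/s


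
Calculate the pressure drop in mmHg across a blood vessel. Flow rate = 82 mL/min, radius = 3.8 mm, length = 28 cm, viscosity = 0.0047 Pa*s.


dP = 8*mu*L*Q / (pi*r^4)
Q = 82 mL/min = 1.36667e-06 m^3/s
dP = 21.9647 Pa = 21.9647 / 133.322 mmHg = 0.1647 mmHg


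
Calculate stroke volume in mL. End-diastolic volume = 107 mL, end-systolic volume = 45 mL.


SV = EDV - ESV
SV = 107 - 45
SV = 62 mL


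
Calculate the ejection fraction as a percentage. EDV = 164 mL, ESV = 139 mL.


SV = EDV - ESV = 164 - 139 = 25 mL
EF = SV/EDV * 100 = 25/164 * 100
EF = 15.24%


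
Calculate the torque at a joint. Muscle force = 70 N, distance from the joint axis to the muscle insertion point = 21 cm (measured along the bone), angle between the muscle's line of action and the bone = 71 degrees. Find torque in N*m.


Torque = F * d * sin(theta)   (moment arm = d*sin(theta))
d = 21 cm = 0.21 m
Torque = 70 * 0.21 * sin(71)
Torque = 13.9 N*m


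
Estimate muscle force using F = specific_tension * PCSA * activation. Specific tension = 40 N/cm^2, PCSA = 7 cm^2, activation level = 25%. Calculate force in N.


F = sigma * PCSA * activation
F = 40 * 7 * 0.25
F = 70 N


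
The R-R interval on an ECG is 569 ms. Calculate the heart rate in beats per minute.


HR = 60 / RR_interval(s)
RR = 569 ms = 0.569 s
HR = 60 / 0.569 = 105.4 bpm


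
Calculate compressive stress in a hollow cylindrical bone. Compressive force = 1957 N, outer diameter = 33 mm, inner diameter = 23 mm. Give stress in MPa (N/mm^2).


A = pi*(r_o^2 - r_i^2)
r_o = 16.5 mm, r_i = 11.5 mm
A = 439.823 mm^2
sigma = F/A = 1957 / 439.823
sigma = 4.45 MPa


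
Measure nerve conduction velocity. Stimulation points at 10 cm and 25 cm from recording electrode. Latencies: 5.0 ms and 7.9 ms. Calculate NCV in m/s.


Distance = (25 - 10) / 100 = 0.15 m
dt = (7.9 - 5.0) / 1000 = 0.0029 s
NCV = dist / dt = 51.72 m/s


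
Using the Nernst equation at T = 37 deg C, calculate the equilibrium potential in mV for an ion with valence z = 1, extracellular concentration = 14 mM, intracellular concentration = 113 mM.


E = (RT/(zF)) * ln(C_out/C_in)
T = 37 + 273.15 = 310.15 K
E = (8.314 * 310.15 / (1 * 96485)) * ln(14/113)
E = -55.81 mV


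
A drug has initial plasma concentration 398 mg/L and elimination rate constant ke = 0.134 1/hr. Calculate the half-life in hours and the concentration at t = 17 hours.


t_half = ln(2) / ke = 0.693147 / 0.134 = 5.173 hr
C(t) = C0 * exp(-ke*t) = 398 * exp(-0.134*17)
C(17) = 40.79 mg/L


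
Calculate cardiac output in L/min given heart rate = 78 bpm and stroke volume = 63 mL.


CO = HR * SV
CO = 78 * 63 / 1000
CO = 4.914 L/min


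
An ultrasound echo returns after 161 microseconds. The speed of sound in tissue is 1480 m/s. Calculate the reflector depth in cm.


depth = c * t / 2
t = 161 us = 1.6100e-04 s
depth = 1480 * 1.6100e-04 / 2
depth = 0.11914 m = 11.914 cm


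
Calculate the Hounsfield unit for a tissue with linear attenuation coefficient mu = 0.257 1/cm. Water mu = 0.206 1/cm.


HU = ((mu_tissue - mu_water) / mu_water) * 1000
HU = ((0.257 - 0.206) / 0.206) * 1000
HU = 247.6


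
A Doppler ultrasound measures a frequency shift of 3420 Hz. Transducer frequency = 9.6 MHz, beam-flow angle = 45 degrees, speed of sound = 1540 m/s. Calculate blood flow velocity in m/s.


v = fd * c / (2 * f0 * cos(theta))
v = 3420 * 1540 / (2 * 9.6000e+06 * cos(45))
v = 0.3879 m/s


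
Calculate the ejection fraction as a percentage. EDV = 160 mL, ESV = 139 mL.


SV = EDV - ESV = 160 - 139 = 21 mL
EF = SV/EDV * 100 = 21/160 * 100
EF = 13.12%


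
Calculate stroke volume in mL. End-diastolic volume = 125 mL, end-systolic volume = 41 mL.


SV = EDV - ESV
SV = 125 - 41
SV = 84 mL


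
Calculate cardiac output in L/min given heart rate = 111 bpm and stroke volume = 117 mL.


CO = HR * SV
CO = 111 * 117 / 1000
CO = 12.99 L/min


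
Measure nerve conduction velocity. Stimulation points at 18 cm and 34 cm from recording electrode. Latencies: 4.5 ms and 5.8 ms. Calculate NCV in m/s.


Distance = (34 - 18) / 100 = 0.16 m
dt = (5.8 - 4.5) / 1000 = 0.0013 s
NCV = dist / dt = 123.1 m/s


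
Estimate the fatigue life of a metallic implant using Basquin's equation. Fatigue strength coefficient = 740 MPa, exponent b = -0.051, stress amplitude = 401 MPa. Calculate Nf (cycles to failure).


sigma_a = sigma_f' * (2Nf)^b
2Nf = (sigma_a/sigma_f')^(1/b)
2Nf = (401/740)^(1/-0.051)
2Nf = 164967.72
Nf = 8.248e+04


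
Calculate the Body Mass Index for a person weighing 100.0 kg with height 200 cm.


BMI = weight / height^2
height = 200 cm = 2 m
BMI = 100.0 / 2^2
BMI = 25 kg/m^2


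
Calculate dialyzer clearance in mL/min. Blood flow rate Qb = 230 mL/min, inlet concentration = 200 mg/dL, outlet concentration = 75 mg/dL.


K = Qb * (Cb_in - Cb_out) / Cb_in
K = 230 * (200 - 75) / 200
K = 143.8 mL/min


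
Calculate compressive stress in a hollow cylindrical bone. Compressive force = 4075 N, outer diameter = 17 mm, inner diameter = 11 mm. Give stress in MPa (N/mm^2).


A = pi*(r_o^2 - r_i^2)
r_o = 8.5 mm, r_i = 5.5 mm
A = 131.947 mm^2
sigma = F/A = 4075 / 131.947
sigma = 30.88 MPa


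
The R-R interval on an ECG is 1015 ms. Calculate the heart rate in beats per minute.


HR = 60 / RR_interval(s)
RR = 1015 ms = 1.015 s
HR = 60 / 1.015 = 59.11 bpm


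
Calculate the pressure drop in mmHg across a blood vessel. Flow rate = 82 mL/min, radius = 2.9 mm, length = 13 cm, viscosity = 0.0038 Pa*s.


dP = 8*mu*L*Q / (pi*r^4)
Q = 82 mL/min = 1.36667e-06 m^3/s
dP = 24.3074 Pa = 24.3074 / 133.322 mmHg = 0.1823 mmHg


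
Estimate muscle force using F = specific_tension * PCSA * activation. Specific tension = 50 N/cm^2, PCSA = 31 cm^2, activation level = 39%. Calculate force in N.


F = sigma * PCSA * activation
F = 50 * 31 * 0.39
F = 604.5 N


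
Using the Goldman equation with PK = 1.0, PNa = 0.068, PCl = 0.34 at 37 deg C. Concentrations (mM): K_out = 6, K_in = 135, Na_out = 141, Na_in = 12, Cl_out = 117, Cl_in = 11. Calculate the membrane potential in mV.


Vm = (RT/F)*ln((PK*Ko + PNa*Nao + PCl*Cli)/(PK*Ki + PNa*Nai + PCl*Clo))
Numer = 19.328, Denom = 175.596
Vm = -58.97 mV


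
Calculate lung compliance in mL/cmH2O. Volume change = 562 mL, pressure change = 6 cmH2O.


C = dV / dP
C = 562 / 6
C = 93.67 mL/cmH2O


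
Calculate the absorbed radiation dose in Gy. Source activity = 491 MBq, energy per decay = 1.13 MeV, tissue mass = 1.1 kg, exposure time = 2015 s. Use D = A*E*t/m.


A = 491 MBq = 4.9100e+08 Bq
E = 1.13 MeV = 1.81026e-13 J
D = A*E*t/m = 4.9100e+08*1.81026e-13*2015/1.1
D = 0.1628 Gy


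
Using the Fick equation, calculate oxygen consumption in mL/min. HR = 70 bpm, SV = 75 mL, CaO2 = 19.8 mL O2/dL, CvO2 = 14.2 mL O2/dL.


CO = HR*SV = 70*75/1000 = 5.25 L/min
a-v O2 diff = 19.8 - 14.2 = 5.6 mL/dL
VO2 = CO * (CaO2-CvO2) * 10 dL/L
VO2 = 5.25 * 5.6 * 10
VO2 = 294 mL/min


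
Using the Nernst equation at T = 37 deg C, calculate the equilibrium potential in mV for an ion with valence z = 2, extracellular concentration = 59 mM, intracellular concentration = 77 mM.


E = (RT/(zF)) * ln(C_out/C_in)
T = 37 + 273.15 = 310.15 K
E = (8.314 * 310.15 / (2 * 96485)) * ln(59/77)
E = -3.558 mV


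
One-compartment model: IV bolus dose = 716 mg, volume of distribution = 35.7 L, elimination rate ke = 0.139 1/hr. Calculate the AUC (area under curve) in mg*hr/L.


C0 = Dose/Vd = 716/35.7 = 20.056 mg/L
AUC = C0/ke = 20.056/0.139
AUC = 144.3 mg*hr/L


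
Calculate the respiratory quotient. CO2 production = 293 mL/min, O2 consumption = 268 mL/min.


RQ = VCO2 / VO2
RQ = 293 / 268
RQ = 1.093


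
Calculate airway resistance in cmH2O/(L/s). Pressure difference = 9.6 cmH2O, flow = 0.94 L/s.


R = dP / flow
R = 9.6 / 0.94
R = 10.21 cmH2O/(L/s)


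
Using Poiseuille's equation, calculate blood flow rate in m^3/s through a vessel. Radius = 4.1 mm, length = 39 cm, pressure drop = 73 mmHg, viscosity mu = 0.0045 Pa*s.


Q = pi*r^4*dP / (8*mu*L)
r = 0.0041 m, L = 0.39 m
dP = 73 mmHg = 9732.506 Pa
Q = 6.1538e-04 m^3/s


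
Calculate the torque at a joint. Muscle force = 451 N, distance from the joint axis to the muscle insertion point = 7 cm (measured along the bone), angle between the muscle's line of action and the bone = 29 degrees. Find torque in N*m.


Torque = F * d * sin(theta)   (moment arm = d*sin(theta))
d = 7 cm = 0.07 m
Torque = 451 * 0.07 * sin(29)
Torque = 15.31 N*m


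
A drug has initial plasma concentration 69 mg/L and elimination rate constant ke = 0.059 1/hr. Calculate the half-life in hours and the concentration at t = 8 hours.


t_half = ln(2) / ke = 0.693147 / 0.059 = 11.75 hr
C(t) = C0 * exp(-ke*t) = 69 * exp(-0.059*8)
C(8) = 43.04 mg/L


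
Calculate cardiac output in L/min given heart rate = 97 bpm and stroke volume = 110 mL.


CO = HR * SV
CO = 97 * 110 / 1000
CO = 10.67 L/min


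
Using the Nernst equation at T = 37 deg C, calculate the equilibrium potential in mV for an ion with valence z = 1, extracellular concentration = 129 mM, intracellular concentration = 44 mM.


E = (RT/(zF)) * ln(C_out/C_in)
T = 37 + 273.15 = 310.15 K
E = (8.314 * 310.15 / (1 * 96485)) * ln(129/44)
E = 28.75 mV


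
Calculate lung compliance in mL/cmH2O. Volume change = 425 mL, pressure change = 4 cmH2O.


C = dV / dP
C = 425 / 4
C = 106.2 mL/cmH2O


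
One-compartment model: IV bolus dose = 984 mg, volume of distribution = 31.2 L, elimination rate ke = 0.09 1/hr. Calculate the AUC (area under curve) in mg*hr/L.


C0 = Dose/Vd = 984/31.2 = 31.5385 mg/L
AUC = C0/ke = 31.5385/0.09
AUC = 350.4 mg*hr/L


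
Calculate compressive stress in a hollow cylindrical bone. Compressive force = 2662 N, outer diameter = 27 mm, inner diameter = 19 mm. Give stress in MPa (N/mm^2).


A = pi*(r_o^2 - r_i^2)
r_o = 13.5 mm, r_i = 9.5 mm
A = 289.027 mm^2
sigma = F/A = 2662 / 289.027
sigma = 9.21 MPa


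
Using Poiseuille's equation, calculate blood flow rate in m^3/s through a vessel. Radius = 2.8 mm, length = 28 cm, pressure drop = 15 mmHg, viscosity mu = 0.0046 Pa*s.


Q = pi*r^4*dP / (8*mu*L)
r = 0.0028 m, L = 0.28 m
dP = 15 mmHg = 1999.83 Pa
Q = 3.7477e-05 m^3/s


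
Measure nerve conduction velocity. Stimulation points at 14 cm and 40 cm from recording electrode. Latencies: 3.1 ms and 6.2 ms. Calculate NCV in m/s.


Distance = (40 - 14) / 100 = 0.26 m
dt = (6.2 - 3.1) / 1000 = 0.0031 s
NCV = dist / dt = 83.87 m/s


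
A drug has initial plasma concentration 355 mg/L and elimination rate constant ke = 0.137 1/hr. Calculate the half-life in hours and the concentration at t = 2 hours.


t_half = ln(2) / ke = 0.693147 / 0.137 = 5.059 hr
C(t) = C0 * exp(-ke*t) = 355 * exp(-0.137*2)
C(2) = 269.9 mg/L


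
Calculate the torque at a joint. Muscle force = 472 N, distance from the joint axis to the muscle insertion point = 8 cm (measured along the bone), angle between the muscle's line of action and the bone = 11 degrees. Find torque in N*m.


Torque = F * d * sin(theta)   (moment arm = d*sin(theta))
d = 8 cm = 0.08 m
Torque = 472 * 0.08 * sin(11)
Torque = 7.205 N*m


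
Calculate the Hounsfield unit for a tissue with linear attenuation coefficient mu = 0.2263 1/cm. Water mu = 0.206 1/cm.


HU = ((mu_tissue - mu_water) / mu_water) * 1000
HU = ((0.2263 - 0.206) / 0.206) * 1000
HU = 98.54


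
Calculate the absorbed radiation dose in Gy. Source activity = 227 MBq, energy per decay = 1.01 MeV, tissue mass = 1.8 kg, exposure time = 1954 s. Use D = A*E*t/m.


A = 227 MBq = 2.2700e+08 Bq
E = 1.01 MeV = 1.61802e-13 J
D = A*E*t/m = 2.2700e+08*1.61802e-13*1954/1.8
D = 0.03987 Gy


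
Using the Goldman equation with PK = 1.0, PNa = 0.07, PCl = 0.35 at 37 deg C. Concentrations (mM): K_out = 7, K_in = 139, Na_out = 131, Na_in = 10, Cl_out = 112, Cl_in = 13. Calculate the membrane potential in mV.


Vm = (RT/F)*ln((PK*Ko + PNa*Nao + PCl*Cli)/(PK*Ki + PNa*Nai + PCl*Clo))
Numer = 20.72, Denom = 178.9
Vm = -57.61 mV


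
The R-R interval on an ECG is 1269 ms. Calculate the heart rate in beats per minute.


HR = 60 / RR_interval(s)
RR = 1269 ms = 1.269 s
HR = 60 / 1.269 = 47.28 bpm


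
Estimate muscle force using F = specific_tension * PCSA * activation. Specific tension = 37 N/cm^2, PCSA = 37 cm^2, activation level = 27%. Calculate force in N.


F = sigma * PCSA * activation
F = 37 * 37 * 0.27
F = 369.6 N


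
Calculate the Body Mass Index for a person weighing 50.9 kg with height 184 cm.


BMI = weight / height^2
height = 184 cm = 1.84 m
BMI = 50.9 / 1.84^2
BMI = 15.03 kg/m^2


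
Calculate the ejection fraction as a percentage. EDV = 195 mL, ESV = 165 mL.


SV = EDV - ESV = 195 - 165 = 30 mL
EF = SV/EDV * 100 = 30/195 * 100
EF = 15.38%


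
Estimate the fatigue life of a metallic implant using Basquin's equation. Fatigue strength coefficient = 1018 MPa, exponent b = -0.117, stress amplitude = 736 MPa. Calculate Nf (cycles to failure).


sigma_a = sigma_f' * (2Nf)^b
2Nf = (sigma_a/sigma_f')^(1/b)
2Nf = (736/1018)^(1/-0.117)
2Nf = 15.996198
Nf = 7.998


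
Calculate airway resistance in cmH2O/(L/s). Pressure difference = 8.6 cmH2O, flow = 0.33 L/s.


R = dP / flow
R = 8.6 / 0.33
R = 26.06 cmH2O/(L/s)


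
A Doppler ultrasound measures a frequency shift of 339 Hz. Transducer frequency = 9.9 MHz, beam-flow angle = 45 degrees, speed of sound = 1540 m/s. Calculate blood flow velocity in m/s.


v = fd * c / (2 * f0 * cos(theta))
v = 339 * 1540 / (2 * 9.9000e+06 * cos(45))
v = 0.03729 m/s


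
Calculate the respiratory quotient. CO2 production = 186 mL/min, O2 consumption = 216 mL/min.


RQ = VCO2 / VO2
RQ = 186 / 216
RQ = 0.8611


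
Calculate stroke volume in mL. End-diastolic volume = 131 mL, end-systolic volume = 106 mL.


SV = EDV - ESV
SV = 131 - 106
SV = 25 mL


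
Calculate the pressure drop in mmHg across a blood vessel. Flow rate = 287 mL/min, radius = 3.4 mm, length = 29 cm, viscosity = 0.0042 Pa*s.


dP = 8*mu*L*Q / (pi*r^4)
Q = 287 mL/min = 4.78333e-06 m^3/s
dP = 111.02 Pa = 111.02 / 133.322 mmHg = 0.8327 mmHg


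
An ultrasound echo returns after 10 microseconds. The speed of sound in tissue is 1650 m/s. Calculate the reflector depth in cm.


depth = c * t / 2
t = 10 us = 1.0000e-05 s
depth = 1650 * 1.0000e-05 / 2
depth = 0.00825 m = 0.825 cm


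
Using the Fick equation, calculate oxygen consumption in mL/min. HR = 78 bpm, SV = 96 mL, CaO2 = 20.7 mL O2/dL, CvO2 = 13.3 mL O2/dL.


CO = HR*SV = 78*96/1000 = 7.488 L/min
a-v O2 diff = 20.7 - 13.3 = 7.4 mL/dL
VO2 = CO * (CaO2-CvO2) * 10 dL/L
VO2 = 7.488 * 7.4 * 10
VO2 = 554.1 mL/min


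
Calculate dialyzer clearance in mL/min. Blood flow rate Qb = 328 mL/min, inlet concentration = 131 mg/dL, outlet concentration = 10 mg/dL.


K = Qb * (Cb_in - Cb_out) / Cb_in
K = 328 * (131 - 10) / 131
K = 303 mL/min


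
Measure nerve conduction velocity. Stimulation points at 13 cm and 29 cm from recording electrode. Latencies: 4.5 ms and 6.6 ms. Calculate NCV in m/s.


Distance = (29 - 13) / 100 = 0.16 m
dt = (6.6 - 4.5) / 1000 = 0.0021 s
NCV = dist / dt = 76.19 m/s


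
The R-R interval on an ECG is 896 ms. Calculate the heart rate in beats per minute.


HR = 60 / RR_interval(s)
RR = 896 ms = 0.896 s
HR = 60 / 0.896 = 66.96 bpm


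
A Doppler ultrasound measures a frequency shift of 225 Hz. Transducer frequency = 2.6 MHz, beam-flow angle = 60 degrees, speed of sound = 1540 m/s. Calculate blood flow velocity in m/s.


v = fd * c / (2 * f0 * cos(theta))
v = 225 * 1540 / (2 * 2.6000e+06 * cos(60))
v = 0.1333 m/s


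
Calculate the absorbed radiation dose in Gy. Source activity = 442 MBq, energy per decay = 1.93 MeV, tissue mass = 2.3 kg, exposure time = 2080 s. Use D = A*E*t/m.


A = 442 MBq = 4.4200e+08 Bq
E = 1.93 MeV = 3.09186e-13 J
D = A*E*t/m = 4.4200e+08*3.09186e-13*2080/2.3
D = 0.1236 Gy


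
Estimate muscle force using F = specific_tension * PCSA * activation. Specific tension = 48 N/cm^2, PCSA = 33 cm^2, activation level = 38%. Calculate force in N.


F = sigma * PCSA * activation
F = 48 * 33 * 0.38
F = 601.9 N


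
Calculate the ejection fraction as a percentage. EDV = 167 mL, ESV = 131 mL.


SV = EDV - ESV = 167 - 131 = 36 mL
EF = SV/EDV * 100 = 36/167 * 100
EF = 21.56%


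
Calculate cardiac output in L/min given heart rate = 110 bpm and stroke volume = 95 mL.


CO = HR * SV
CO = 110 * 95 / 1000
CO = 10.45 L/min


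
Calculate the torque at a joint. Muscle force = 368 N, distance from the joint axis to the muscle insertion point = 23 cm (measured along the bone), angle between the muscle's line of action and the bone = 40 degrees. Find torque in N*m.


Torque = F * d * sin(theta)   (moment arm = d*sin(theta))
d = 23 cm = 0.23 m
Torque = 368 * 0.23 * sin(40)
Torque = 54.41 N*m


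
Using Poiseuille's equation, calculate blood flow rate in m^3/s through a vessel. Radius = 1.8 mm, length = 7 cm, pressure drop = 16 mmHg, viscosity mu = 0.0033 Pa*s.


Q = pi*r^4*dP / (8*mu*L)
r = 0.0018 m, L = 0.07 m
dP = 16 mmHg = 2133.152 Pa
Q = 3.8068e-05 m^3/s


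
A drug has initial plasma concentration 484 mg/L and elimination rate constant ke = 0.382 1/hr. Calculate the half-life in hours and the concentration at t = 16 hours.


t_half = ln(2) / ke = 0.693147 / 0.382 = 1.815 hr
C(t) = C0 * exp(-ke*t) = 484 * exp(-0.382*16)
C(16) = 1.073 mg/L


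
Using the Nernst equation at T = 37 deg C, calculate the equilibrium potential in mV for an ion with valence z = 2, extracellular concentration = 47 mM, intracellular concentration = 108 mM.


E = (RT/(zF)) * ln(C_out/C_in)
T = 37 + 273.15 = 310.15 K
E = (8.314 * 310.15 / (2 * 96485)) * ln(47/108)
E = -11.12 mV


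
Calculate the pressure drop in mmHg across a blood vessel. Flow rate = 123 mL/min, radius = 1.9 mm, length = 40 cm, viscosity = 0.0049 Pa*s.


dP = 8*mu*L*Q / (pi*r^4)
Q = 123 mL/min = 2.05e-06 m^3/s
dP = 785.119 Pa = 785.119 / 133.322 mmHg = 5.889 mmHg


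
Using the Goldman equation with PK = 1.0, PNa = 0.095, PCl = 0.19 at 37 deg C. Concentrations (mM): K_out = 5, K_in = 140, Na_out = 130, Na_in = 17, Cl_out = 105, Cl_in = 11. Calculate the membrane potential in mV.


Vm = (RT/F)*ln((PK*Ko + PNa*Nao + PCl*Cli)/(PK*Ki + PNa*Nai + PCl*Clo))
Numer = 19.44, Denom = 161.565
Vm = -56.59 mV


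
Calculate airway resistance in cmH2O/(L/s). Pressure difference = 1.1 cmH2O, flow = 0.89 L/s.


R = dP / flow
R = 1.1 / 0.89
R = 1.236 cmH2O/(L/s)


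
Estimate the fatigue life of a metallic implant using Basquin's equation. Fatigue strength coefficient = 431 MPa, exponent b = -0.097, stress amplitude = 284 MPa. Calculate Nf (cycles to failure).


sigma_a = sigma_f' * (2Nf)^b
2Nf = (sigma_a/sigma_f')^(1/b)
2Nf = (284/431)^(1/-0.097)
2Nf = 73.725519
Nf = 36.86


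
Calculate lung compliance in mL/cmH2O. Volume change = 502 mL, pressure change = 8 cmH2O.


C = dV / dP
C = 502 / 8
C = 62.75 mL/cmH2O


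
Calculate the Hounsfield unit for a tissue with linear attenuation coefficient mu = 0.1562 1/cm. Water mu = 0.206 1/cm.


HU = ((mu_tissue - mu_water) / mu_water) * 1000
HU = ((0.1562 - 0.206) / 0.206) * 1000
HU = -241.7


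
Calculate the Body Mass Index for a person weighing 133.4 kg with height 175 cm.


BMI = weight / height^2
height = 175 cm = 1.75 m
BMI = 133.4 / 1.75^2
BMI = 43.56 kg/m^2


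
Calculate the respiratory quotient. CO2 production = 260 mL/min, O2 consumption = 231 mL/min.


RQ = VCO2 / VO2
RQ = 260 / 231
RQ = 1.126


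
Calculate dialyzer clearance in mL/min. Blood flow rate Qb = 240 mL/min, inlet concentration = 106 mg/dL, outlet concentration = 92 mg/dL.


K = Qb * (Cb_in - Cb_out) / Cb_in
K = 240 * (106 - 92) / 106
K = 31.7 mL/min


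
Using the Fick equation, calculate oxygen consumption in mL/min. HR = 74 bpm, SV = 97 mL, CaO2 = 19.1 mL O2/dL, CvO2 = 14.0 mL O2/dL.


CO = HR*SV = 74*97/1000 = 7.178 L/min
a-v O2 diff = 19.1 - 14.0 = 5.1 mL/dL
VO2 = CO * (CaO2-CvO2) * 10 dL/L
VO2 = 7.178 * 5.1 * 10
VO2 = 366.1 mL/min


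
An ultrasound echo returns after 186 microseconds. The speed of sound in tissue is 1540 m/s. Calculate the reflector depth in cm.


depth = c * t / 2
t = 186 us = 1.8600e-04 s
depth = 1540 * 1.8600e-04 / 2
depth = 0.14322 m = 14.322 cm


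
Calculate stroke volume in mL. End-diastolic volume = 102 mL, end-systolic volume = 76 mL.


SV = EDV - ESV
SV = 102 - 76
SV = 26 mL


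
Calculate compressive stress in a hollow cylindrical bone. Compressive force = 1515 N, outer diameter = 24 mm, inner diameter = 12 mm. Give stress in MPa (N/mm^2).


A = pi*(r_o^2 - r_i^2)
r_o = 12 mm, r_i = 6 mm
A = 339.292 mm^2
sigma = F/A = 1515 / 339.292
sigma = 4.465 MPa


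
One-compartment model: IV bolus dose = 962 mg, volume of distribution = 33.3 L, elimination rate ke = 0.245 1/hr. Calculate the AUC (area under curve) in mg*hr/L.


C0 = Dose/Vd = 962/33.3 = 28.8889 mg/L
AUC = C0/ke = 28.8889/0.245
AUC = 117.9 mg*hr/L


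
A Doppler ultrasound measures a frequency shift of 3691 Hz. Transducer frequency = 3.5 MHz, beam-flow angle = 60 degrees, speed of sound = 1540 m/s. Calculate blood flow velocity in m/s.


v = fd * c / (2 * f0 * cos(theta))
v = 3691 * 1540 / (2 * 3.5000e+06 * cos(60))
v = 1.624 m/s


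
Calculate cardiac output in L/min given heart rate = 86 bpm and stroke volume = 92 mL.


CO = HR * SV
CO = 86 * 92 / 1000
CO = 7.912 L/min


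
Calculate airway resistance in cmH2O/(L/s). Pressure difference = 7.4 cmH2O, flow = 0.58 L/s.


R = dP / flow
R = 7.4 / 0.58
R = 12.76 cmH2O/(L/s)


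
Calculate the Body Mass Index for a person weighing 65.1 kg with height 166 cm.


BMI = weight / height^2
height = 166 cm = 1.66 m
BMI = 65.1 / 1.66^2
BMI = 23.62 kg/m^2


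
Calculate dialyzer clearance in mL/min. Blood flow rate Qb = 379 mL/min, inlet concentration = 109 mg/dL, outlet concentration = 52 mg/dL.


K = Qb * (Cb_in - Cb_out) / Cb_in
K = 379 * (109 - 52) / 109
K = 198.2 mL/min


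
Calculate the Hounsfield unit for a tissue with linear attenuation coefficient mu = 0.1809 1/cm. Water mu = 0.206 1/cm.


HU = ((mu_tissue - mu_water) / mu_water) * 1000
HU = ((0.1809 - 0.206) / 0.206) * 1000
HU = -121.8


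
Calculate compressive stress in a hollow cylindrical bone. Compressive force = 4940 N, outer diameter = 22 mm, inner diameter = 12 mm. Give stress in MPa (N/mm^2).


A = pi*(r_o^2 - r_i^2)
r_o = 11 mm, r_i = 6 mm
A = 267.035 mm^2
sigma = F/A = 4940 / 267.035
sigma = 18.5 MPa


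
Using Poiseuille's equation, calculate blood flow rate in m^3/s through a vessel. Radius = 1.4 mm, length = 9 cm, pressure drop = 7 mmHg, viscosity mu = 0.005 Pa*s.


Q = pi*r^4*dP / (8*mu*L)
r = 0.0014 m, L = 0.09 m
dP = 7 mmHg = 933.254 Pa
Q = 3.1287e-06 m^3/s


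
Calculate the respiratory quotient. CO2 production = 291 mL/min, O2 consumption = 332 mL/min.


RQ = VCO2 / VO2
RQ = 291 / 332
RQ = 0.8765


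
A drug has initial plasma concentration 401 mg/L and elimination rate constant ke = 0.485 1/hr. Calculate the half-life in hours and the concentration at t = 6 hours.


t_half = ln(2) / ke = 0.693147 / 0.485 = 1.429 hr
C(t) = C0 * exp(-ke*t) = 401 * exp(-0.485*6)
C(6) = 21.84 mg/L


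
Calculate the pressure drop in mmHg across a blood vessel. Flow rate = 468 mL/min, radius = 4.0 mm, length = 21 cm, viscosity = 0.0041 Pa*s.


dP = 8*mu*L*Q / (pi*r^4)
Q = 468 mL/min = 7.8e-06 m^3/s
dP = 66.8033 Pa = 66.8033 / 133.322 mmHg = 0.5011 mmHg


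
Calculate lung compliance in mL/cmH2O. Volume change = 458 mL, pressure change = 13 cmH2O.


C = dV / dP
C = 458 / 13
C = 35.23 mL/cmH2O


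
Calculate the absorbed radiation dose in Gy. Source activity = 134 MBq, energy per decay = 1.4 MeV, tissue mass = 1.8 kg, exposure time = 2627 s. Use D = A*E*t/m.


A = 134 MBq = 1.3400e+08 Bq
E = 1.4 MeV = 2.2428e-13 J
D = A*E*t/m = 1.3400e+08*2.2428e-13*2627/1.8
D = 0.04386 Gy


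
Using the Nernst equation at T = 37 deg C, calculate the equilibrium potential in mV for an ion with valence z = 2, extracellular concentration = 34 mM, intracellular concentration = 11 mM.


E = (RT/(zF)) * ln(C_out/C_in)
T = 37 + 273.15 = 310.15 K
E = (8.314 * 310.15 / (2 * 96485)) * ln(34/11)
E = 15.08 mV


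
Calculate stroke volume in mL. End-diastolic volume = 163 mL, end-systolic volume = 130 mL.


SV = EDV - ESV
SV = 163 - 130
SV = 33 mL


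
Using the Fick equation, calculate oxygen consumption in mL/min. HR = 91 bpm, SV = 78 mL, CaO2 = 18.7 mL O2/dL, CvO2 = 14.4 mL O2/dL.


CO = HR*SV = 91*78/1000 = 7.098 L/min
a-v O2 diff = 18.7 - 14.4 = 4.3 mL/dL
VO2 = CO * (CaO2-CvO2) * 10 dL/L
VO2 = 7.098 * 4.3 * 10
VO2 = 305.2 mL/min


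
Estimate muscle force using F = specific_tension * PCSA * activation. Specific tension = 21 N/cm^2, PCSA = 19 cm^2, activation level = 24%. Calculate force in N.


F = sigma * PCSA * activation
F = 21 * 19 * 0.24
F = 95.76 N


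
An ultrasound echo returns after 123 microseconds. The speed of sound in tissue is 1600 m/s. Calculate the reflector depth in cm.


depth = c * t / 2
t = 123 us = 1.2300e-04 s
depth = 1600 * 1.2300e-04 / 2
depth = 0.0984 m = 9.84 cm


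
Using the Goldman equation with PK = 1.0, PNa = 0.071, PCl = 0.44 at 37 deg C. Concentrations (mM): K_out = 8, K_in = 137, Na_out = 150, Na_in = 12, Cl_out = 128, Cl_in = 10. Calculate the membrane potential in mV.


Vm = (RT/F)*ln((PK*Ko + PNa*Nao + PCl*Cli)/(PK*Ki + PNa*Nai + PCl*Clo))
Numer = 23.05, Denom = 194.172
Vm = -56.95 mV


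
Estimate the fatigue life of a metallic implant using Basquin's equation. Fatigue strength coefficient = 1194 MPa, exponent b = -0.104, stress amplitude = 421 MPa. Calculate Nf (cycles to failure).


sigma_a = sigma_f' * (2Nf)^b
2Nf = (sigma_a/sigma_f')^(1/b)
2Nf = (421/1194)^(1/-0.104)
2Nf = 22547.499
Nf = 1.127e+04


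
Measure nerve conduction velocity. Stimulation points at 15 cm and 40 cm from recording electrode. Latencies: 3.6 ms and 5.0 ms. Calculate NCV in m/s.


Distance = (40 - 15) / 100 = 0.25 m
dt = (5.0 - 3.6) / 1000 = 0.0014 s
NCV = dist / dt = 178.6 m/s


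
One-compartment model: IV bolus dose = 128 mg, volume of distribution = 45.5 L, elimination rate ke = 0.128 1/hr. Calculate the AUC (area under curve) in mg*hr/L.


C0 = Dose/Vd = 128/45.5 = 2.81319 mg/L
AUC = C0/ke = 2.81319/0.128
AUC = 21.98 mg*hr/L


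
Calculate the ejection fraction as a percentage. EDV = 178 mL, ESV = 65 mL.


SV = EDV - ESV = 178 - 65 = 113 mL
EF = SV/EDV * 100 = 113/178 * 100
EF = 63.48%


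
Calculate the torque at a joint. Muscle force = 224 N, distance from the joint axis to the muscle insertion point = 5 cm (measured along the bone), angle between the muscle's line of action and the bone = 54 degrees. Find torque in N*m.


Torque = F * d * sin(theta)   (moment arm = d*sin(theta))
d = 5 cm = 0.05 m
Torque = 224 * 0.05 * sin(54)
Torque = 9.061 N*m


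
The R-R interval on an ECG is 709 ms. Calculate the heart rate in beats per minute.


HR = 60 / RR_interval(s)
RR = 709 ms = 0.709 s
HR = 60 / 0.709 = 84.63 bpm


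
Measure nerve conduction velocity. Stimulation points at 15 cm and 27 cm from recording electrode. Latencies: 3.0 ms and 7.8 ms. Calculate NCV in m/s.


Distance = (27 - 15) / 100 = 0.12 m
dt = (7.8 - 3.0) / 1000 = 0.0048 s
NCV = dist / dt = 25 m/s


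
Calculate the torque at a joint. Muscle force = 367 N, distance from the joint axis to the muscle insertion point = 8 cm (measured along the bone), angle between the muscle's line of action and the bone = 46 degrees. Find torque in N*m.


Torque = F * d * sin(theta)   (moment arm = d*sin(theta))
d = 8 cm = 0.08 m
Torque = 367 * 0.08 * sin(46)
Torque = 21.12 N*m


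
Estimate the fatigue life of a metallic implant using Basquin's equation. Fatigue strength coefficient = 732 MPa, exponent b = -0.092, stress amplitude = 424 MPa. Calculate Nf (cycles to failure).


sigma_a = sigma_f' * (2Nf)^b
2Nf = (sigma_a/sigma_f')^(1/b)
2Nf = (424/732)^(1/-0.092)
2Nf = 378.1512
Nf = 189.1


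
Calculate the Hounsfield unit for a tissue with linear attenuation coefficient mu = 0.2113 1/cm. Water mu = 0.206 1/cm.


HU = ((mu_tissue - mu_water) / mu_water) * 1000
HU = ((0.2113 - 0.206) / 0.206) * 1000
HU = 25.73


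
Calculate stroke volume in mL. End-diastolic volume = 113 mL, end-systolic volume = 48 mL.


SV = EDV - ESV
SV = 113 - 48
SV = 65 mL


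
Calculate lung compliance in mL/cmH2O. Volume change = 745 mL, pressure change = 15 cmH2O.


C = dV / dP
C = 745 / 15
C = 49.67 mL/cmH2O


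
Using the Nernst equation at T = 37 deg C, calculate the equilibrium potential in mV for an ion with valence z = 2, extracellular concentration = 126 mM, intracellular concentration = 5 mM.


E = (RT/(zF)) * ln(C_out/C_in)
T = 37 + 273.15 = 310.15 K
E = (8.314 * 310.15 / (2 * 96485)) * ln(126/5)
E = 43.12 mV


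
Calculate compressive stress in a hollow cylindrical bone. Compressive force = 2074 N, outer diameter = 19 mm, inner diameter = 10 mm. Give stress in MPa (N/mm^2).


A = pi*(r_o^2 - r_i^2)
r_o = 9.5 mm, r_i = 5 mm
A = 204.989 mm^2
sigma = F/A = 2074 / 204.989
sigma = 10.12 MPa


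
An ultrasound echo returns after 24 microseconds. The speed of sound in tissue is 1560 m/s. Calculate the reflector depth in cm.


depth = c * t / 2
t = 24 us = 2.4000e-05 s
depth = 1560 * 2.4000e-05 / 2
depth = 0.01872 m = 1.872 cm
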